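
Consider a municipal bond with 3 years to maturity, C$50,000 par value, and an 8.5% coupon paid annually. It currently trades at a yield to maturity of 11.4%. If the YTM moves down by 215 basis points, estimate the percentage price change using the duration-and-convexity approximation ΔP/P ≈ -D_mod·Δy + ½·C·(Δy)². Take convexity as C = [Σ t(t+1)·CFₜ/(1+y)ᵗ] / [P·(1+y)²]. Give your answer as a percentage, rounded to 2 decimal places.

+5.53%

With y = 0.114:
  t   CF        PV=CF/(1+0.114)^t    t·PV        t(t+1)·PV
  1     4,250.00     3,815.0808     3,815.0808       7,630.1616
  2     4,250.00     3,424.6686     6,849.3371      20,548.0114
  3    54,250.00    39,241.3708   117,724.1124     470,896.4496
  Σ                 46,481.1202   128,388.5303     499,074.6227
P = 46,481.1202; D_Mac = 2.76217 yrs; D_mod = 2.47950 yrs; C = 8.65204.
Duration effect: -2.47950 × (-0.0215) = +0.053309
Convexity effect: 0.5 × 8.65204 × (-0.0215)² = +0.0019997
ΔP/P ≈ +0.053309 + 0.0019997 = +0.055309 = +5.5309%.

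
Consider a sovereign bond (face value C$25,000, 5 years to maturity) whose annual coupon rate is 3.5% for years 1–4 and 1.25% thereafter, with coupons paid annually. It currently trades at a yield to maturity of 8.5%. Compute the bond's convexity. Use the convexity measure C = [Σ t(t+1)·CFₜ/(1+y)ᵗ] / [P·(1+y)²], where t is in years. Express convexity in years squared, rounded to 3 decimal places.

22.937

With y = 0.085:
  t   CF        PV=CF/(1+0.085)^t    t·PV        t(t+1)·PV
  1       875.00       806.4516       806.4516       1,612.9032
  2       875.00       743.2734     1,486.5468       4,459.6403
  3       875.00       685.0446     2,055.1338       8,220.5350
  4       875.00       631.3775     2,525.5100      12,627.5500
  5    25,312.50    16,833.9623    84,169.8114     505,018.8683
  Σ                 19,700.1094    91,043.4535     531,939.4968
P = 19,700.1094.
Convexity = Σ t(t+1)·PV / [P·(1+y)²] = 531,939.4968 / (19,700.1094 × 1.177225) = 22.93687.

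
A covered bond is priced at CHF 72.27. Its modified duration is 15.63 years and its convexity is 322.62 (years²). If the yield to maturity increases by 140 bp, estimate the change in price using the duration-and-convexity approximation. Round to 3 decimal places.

-CHF 13.529

Duration effect: -D_mod·Δy = -15.63 × (+0.014) = -0.218820
Convexity effect: ½·C·(Δy)² = 0.5 × 322.62 × (0.014)² = +0.03161676
ΔP/P ≈ -0.218820 + 0.03161676 = -0.18720324
ΔP ≈ 72.27 × (-0.18720324) = -13.5291781548.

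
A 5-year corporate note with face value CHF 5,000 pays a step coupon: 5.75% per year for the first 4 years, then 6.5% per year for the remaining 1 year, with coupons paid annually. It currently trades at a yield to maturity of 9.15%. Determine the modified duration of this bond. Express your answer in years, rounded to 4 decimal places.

Periodic yield y = 0.0915. First find Macaulay duration:
  t   CF        PV=CF/(1+0.0915)^t    t·PV
  1       287.50       263.3990       263.3990
  2       287.50       241.3184       482.6367
  3       287.50       221.0887       663.2662
  4       287.50       202.5550       810.2199
  5     5,325.00     3,437.1692    17,185.8460
  Σ                  4,365.5303    19,405.3678
P = 4,365.5303; Macaulay duration = 19,405.3678 / 4,365.5303 = 4.44513 years.
Modified duration = D_Mac / (1 + y) = 4.44513 / 1.0915 = 4.07250 years.

4.0725 years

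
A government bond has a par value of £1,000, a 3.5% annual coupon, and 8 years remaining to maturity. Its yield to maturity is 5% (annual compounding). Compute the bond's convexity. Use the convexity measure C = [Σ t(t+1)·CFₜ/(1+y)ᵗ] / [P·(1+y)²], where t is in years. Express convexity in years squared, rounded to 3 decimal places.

With y = 0.05:
  t   CF        PV=CF/(1+0.05)^t    t·PV        t(t+1)·PV
  1        35.00        33.3333        33.3333          66.6667
  2        35.00        31.7460        63.4921         190.4762
  3        35.00        30.2343        90.7029         362.8118
  4        35.00        28.7946       115.1783         575.8917
  5        35.00        27.4234       137.1171         822.7025
  6        35.00        26.1175       156.7052       1,096.9366
  7        35.00        24.8738       174.1169       1,392.9354
  8     1,035.00       700.5287     5,604.2299      50,438.0693
  Σ                    903.0518     6,374.8758      54,946.4902
P = 903.0518.
Convexity = Σ t(t+1)·PV / [P·(1+y)²] = 54,946.4902 / (903.0518 × 1.102500) = 55.18851.

55.189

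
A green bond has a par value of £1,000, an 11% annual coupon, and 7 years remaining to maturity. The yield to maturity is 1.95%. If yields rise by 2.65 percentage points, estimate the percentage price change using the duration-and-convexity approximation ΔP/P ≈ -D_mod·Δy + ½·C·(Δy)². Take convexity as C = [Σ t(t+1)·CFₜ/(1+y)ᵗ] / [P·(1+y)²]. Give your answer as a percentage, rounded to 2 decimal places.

With y = 0.0195:
  t   CF        PV=CF/(1+0.0195)^t    t·PV        t(t+1)·PV
  1       110.00       107.8960       107.8960         215.7921
  2       110.00       105.8323       211.6646         634.9938
  3       110.00       103.8080       311.4241       1,245.6965
  4       110.00       101.8225       407.2900       2,036.4500
  5       110.00        99.8749       499.3747       2,996.2482
  6       110.00        97.9646       587.7878       4,114.5145
  7     1,110.00       969.6441     6,787.5088      54,300.0707
  Σ                  1,586.8426     8,912.9461      65,543.7658
P = 1,586.8426; D_Mac = 5.61678 yrs; D_mod = 5.50935 yrs; C = 39.73956.
Duration effect: -5.50935 × (+0.0265) = -0.145998
Convexity effect: 0.5 × 39.73956 × (0.0265)² = +0.0139536
ΔP/P ≈ -0.145998 + 0.0139536 = -0.132044 = -13.2044%.

-13.20%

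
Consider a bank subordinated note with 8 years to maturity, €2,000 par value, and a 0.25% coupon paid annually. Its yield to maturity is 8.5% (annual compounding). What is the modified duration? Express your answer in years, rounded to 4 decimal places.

7.2779 years

Periodic yield y = 0.085. First find Macaulay duration:
  t   CF        PV=CF/(1+0.085)^t    t·PV
  1         5.00         4.6083         4.6083
  2         5.00         4.2473         8.4946
  3         5.00         3.9145        11.7436
  4         5.00         3.6079        14.4315
  5         5.00         3.3252        16.6261
  6         5.00         3.0647        18.3884
  7         5.00         2.8246        19.7724
  8     2,005.00     1,043.9422     8,351.5379
  Σ                  1,069.5348     8,445.6028
P = 1,069.5348; Macaulay duration = 8,445.6028 / 1,069.5348 = 7.89652 years.
Modified duration = D_Mac / (1 + y) = 7.89652 / 1.085 = 7.27790 years.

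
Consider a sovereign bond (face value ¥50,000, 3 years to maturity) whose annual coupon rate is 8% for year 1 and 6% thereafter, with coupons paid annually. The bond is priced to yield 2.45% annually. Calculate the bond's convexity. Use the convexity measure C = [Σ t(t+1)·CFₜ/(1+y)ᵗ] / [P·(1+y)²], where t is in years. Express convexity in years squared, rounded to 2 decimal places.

With y = 0.0245:
  t   CF        PV=CF/(1+0.0245)^t    t·PV        t(t+1)·PV
  1     4,000.00     3,904.3436     3,904.3436       7,808.6872
  2     3,000.00     2,858.2310     5,716.4621      17,149.3862
  3    53,000.00    49,287.8622   147,863.5865     591,454.3461
  Σ                 56,050.4368   157,484.3922     616,412.4195
P = 56,050.4368.
Convexity = Σ t(t+1)·PV / [P·(1+y)²] = 616,412.4195 / (56,050.4368 × 1.049600) = 10.47776.

10.48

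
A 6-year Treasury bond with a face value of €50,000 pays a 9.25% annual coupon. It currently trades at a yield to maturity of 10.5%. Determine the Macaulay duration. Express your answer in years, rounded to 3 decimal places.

Periodic yield y = 0.105. Discount each cash flow and weight by its year:
  t   CF        PV=CF/(1+0.105)^t    t·PV
  1     4,625.00     4,185.5204     4,185.5204
  2     4,625.00     3,787.8012     7,575.6025
  3     4,625.00     3,427.8744    10,283.6233
  4     4,625.00     3,102.1488    12,408.5952
  5     4,625.00     2,807.3745    14,036.8724
  6    54,625.00    30,006.6686   180,040.0116
  Σ                 47,317.3879   228,530.2252
Price P = Σ PV = 47,317.3879.
Macaulay duration = Σ(t·PV) / P = 228,530.2252 / 47,317.3879 = 4.82973 years.

4.830 years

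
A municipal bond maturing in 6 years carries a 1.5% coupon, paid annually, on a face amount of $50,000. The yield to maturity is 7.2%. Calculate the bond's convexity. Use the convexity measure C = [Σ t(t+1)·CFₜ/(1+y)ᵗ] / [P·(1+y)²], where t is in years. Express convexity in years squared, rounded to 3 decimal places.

34.435

With y = 0.072:
  t   CF        PV=CF/(1+0.072)^t    t·PV        t(t+1)·PV
  1       750.00       699.6269       699.6269       1,399.2537
  2       750.00       652.6370     1,305.2740       3,915.8220
  3       750.00       608.8032     1,826.4095       7,305.6381
  4       750.00       567.9134     2,271.6536      11,358.2682
  5       750.00       529.7700     2,648.8498      15,893.0991
  6    50,750.00    33,440.0821   200,640.4923   1,404,483.4463
  Σ                 36,498.8325   209,392.3062   1,444,355.5274
P = 36,498.8325.
Convexity = Σ t(t+1)·PV / [P·(1+y)²] = 1,444,355.5274 / (36,498.8325 × 1.149184) = 34.43543.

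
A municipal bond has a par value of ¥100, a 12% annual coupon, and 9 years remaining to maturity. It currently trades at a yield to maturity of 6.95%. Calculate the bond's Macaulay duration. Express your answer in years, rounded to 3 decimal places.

Periodic yield y = 0.0695. Discount each cash flow and weight by its year:
  t   CF        PV=CF/(1+0.0695)^t    t·PV
  1        12.00        11.2202        11.2202
  2        12.00        10.4911        20.9821
  3        12.00         9.8093        29.4280
  4        12.00         9.1719        36.6875
  5        12.00         8.5759        42.8793
  6        12.00         8.0186        48.1114
  7        12.00         7.4975        52.4824
  8        12.00         7.0103        56.0822
  9       112.00        61.1774       550.5965
  Σ                    132.9720       848.4695
Price P = Σ PV = 132.9720.
Macaulay duration = Σ(t·PV) / P = 848.4695 / 132.9720 = 6.38081 years.

6.381 years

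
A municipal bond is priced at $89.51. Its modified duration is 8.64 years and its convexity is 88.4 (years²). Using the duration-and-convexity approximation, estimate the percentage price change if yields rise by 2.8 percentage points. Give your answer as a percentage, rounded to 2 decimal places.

Duration effect: -D_mod·Δy = -8.64 × (+0.028) = -0.241920
Convexity effect: ½·C·(Δy)² = 0.5 × 88.4 × (0.028)² = +0.0346528
ΔP/P ≈ -0.241920 + 0.0346528 = -0.2072672
= -20.72672%.

-20.73%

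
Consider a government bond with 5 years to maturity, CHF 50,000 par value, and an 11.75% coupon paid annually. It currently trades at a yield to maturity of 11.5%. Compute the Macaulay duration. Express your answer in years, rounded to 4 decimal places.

Periodic yield y = 0.115. Discount each cash flow and weight by its year:
  t   CF        PV=CF/(1+0.115)^t    t·PV
  1     5,875.00     5,269.0583     5,269.0583
  2     5,875.00     4,725.6128     9,451.2256
  3     5,875.00     4,238.2178    12,714.6533
  4     5,875.00     3,801.0922    15,204.3687
  5    55,875.00    32,422.2537   162,111.2683
  Σ                 50,456.2347   204,750.5743
Price P = Σ PV = 50,456.2347.
Macaulay duration = Σ(t·PV) / P = 204,750.5743 / 50,456.2347 = 4.05798 years.

4.0580 years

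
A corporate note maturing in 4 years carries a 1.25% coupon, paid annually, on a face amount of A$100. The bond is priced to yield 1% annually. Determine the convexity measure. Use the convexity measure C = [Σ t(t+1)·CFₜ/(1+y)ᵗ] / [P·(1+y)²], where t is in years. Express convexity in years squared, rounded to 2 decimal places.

19.13

With y = 0.01:
  t   CF        PV=CF/(1+0.01)^t    t·PV        t(t+1)·PV
  1         1.25         1.2376         1.2376           2.4752
  2         1.25         1.2254         2.4507           7.3522
  3         1.25         1.2132         3.6397          14.5589
  4       101.25        97.2993       389.1970       1,945.9852
  Σ                    100.9755       396.5251       1,970.3715
P = 100.9755.
Convexity = Σ t(t+1)·PV / [P·(1+y)²] = 1,970.3715 / (100.9755 × 1.020100) = 19.12887.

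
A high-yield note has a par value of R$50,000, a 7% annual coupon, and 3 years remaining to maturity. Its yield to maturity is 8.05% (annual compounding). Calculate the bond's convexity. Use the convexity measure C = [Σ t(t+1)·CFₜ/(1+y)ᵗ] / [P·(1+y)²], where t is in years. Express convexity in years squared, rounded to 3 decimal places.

9.392

With y = 0.0805:
  t   CF        PV=CF/(1+0.0805)^t    t·PV        t(t+1)·PV
  1     3,500.00     3,239.2411     3,239.2411       6,478.4822
  2     3,500.00     2,997.9094     5,995.8188      17,987.4563
  3    53,500.00    42,411.0933   127,233.2800     508,933.1199
  Σ                 48,648.2438   136,468.3398     533,399.0584
P = 48,648.2438.
Convexity = Σ t(t+1)·PV / [P·(1+y)²] = 533,399.0584 / (48,648.2438 × 1.167480) = 9.39151.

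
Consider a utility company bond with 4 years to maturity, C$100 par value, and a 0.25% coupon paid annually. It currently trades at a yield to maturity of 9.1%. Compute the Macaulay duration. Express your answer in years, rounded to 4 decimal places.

Periodic yield y = 0.091. Discount each cash flow and weight by its year:
  t   CF        PV=CF/(1+0.091)^t    t·PV
  1         0.25         0.2291         0.2291
  2         0.25         0.2100         0.4201
  3         0.25         0.1925         0.5775
  4       100.25        70.7596       283.0384
  Σ                     71.3913       284.2652
Price P = Σ PV = 71.3913.
Macaulay duration = Σ(t·PV) / P = 284.2652 / 71.3913 = 3.98179 years.

3.9818 years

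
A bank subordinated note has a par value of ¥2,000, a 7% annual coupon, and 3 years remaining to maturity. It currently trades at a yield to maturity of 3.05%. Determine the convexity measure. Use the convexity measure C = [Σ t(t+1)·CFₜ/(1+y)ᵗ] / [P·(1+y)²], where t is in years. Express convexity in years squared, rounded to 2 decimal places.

10.39

With y = 0.0305:
  t   CF        PV=CF/(1+0.0305)^t    t·PV        t(t+1)·PV
  1       140.00       135.8564       135.8564         271.7128
  2       140.00       131.8354       263.6708         791.0124
  3     2,140.00     1,955.5539     5,866.6616      23,466.6465
  Σ                  2,223.2457     6,266.1888      24,529.3717
P = 2,223.2457.
Convexity = Σ t(t+1)·PV / [P·(1+y)²] = 24,529.3717 / (2,223.2457 × 1.061930) = 10.38970.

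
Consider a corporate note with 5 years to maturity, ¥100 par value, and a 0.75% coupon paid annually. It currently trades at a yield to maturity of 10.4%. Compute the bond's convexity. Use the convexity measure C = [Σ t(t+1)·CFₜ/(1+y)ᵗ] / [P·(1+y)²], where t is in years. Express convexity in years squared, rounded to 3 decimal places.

With y = 0.104:
  t   CF        PV=CF/(1+0.104)^t    t·PV        t(t+1)·PV
  1         0.75         0.6793         0.6793           1.3587
  2         0.75         0.6154         1.2307           3.6921
  3         0.75         0.5574         1.6722           6.6886
  4         0.75         0.5049         2.0195          10.0975
  5       100.75        61.4327       307.1636       1,842.9814
  Σ                     63.7897       312.7653       1,864.8183
P = 63.7897.
Convexity = Σ t(t+1)·PV / [P·(1+y)²] = 1,864.8183 / (63.7897 × 1.218816) = 23.98546.

23.985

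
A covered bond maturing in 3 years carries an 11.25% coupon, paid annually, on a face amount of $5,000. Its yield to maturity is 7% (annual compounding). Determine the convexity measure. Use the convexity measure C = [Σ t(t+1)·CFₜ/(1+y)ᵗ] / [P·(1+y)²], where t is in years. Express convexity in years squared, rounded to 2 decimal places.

9.19

With y = 0.07:
  t   CF        PV=CF/(1+0.07)^t    t·PV        t(t+1)·PV
  1       562.50       525.7009       525.7009       1,051.4019
  2       562.50       491.3093       982.6186       2,947.8557
  3     5,562.50     4,540.6569    13,621.9708      54,487.8833
  Σ                  5,557.6672    15,130.2903      58,487.1409
P = 5,557.6672.
Convexity = Σ t(t+1)·PV / [P·(1+y)²] = 58,487.1409 / (5,557.6672 × 1.144900) = 9.19179.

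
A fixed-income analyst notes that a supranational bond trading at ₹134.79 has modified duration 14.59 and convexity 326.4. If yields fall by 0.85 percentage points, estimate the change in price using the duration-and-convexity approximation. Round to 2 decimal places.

Duration effect: -D_mod·Δy = -14.59 × (-0.0085) = +0.124015
Convexity effect: ½·C·(Δy)² = 0.5 × 326.4 × (-0.0085)² = +0.0117912
ΔP/P ≈ +0.124015 + 0.0117912 = +0.1358062
ΔP ≈ 134.79 × (+0.1358062) = +18.305317698.

+₹18.31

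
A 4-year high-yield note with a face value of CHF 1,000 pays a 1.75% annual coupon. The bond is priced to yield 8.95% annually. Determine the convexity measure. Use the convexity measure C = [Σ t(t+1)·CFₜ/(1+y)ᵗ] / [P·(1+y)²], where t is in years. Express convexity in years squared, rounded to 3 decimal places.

With y = 0.0895:
  t   CF        PV=CF/(1+0.0895)^t    t·PV        t(t+1)·PV
  1        17.50        16.0624        16.0624          32.1248
  2        17.50        14.7429        29.4858          88.4575
  3        17.50        13.5318        40.5955         162.3819
  4     1,017.50       722.1468     2,888.5871      14,442.9356
  Σ                    766.4839     2,974.7309      14,725.8999
P = 766.4839.
Convexity = Σ t(t+1)·PV / [P·(1+y)²] = 14,725.8999 / (766.4839 × 1.187010) = 16.18543.

16.185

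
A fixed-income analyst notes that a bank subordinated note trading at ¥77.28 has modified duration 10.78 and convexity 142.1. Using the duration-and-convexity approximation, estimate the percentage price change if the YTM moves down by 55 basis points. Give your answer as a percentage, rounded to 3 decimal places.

Duration effect: -D_mod·Δy = -10.78 × (-0.0055) = +0.059290
Convexity effect: ½·C·(Δy)² = 0.5 × 142.1 × (-0.0055)² = +0.0021492625
ΔP/P ≈ +0.059290 + 0.0021492625 = +0.0614392625
= +6.14392625%.

+6.144%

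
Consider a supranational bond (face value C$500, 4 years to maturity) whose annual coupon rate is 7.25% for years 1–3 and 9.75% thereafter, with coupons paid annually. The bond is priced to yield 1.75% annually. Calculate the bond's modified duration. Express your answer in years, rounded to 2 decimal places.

Periodic yield y = 0.0175. First find Macaulay duration:
  t   CF        PV=CF/(1+0.0175)^t    t·PV
  1        36.25        35.6265        35.6265
  2        36.25        35.0138        70.0276
  3        36.25        34.4116       103.2348
  4       548.75       511.9610     2,047.8439
  Σ                    617.0129     2,256.7328
P = 617.0129; Macaulay duration = 2,256.7328 / 617.0129 = 3.65751 years.
Modified duration = D_Mac / (1 + y) = 3.65751 / 1.0175 = 3.59461 years.

3.59 years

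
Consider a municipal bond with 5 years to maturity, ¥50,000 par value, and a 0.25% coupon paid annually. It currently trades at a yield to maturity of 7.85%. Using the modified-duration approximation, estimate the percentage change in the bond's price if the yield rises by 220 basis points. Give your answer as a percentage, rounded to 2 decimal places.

-10.14%

Periodic yield y = 0.0785. Modified duration first:
  t   CF        PV=CF/(1+0.0785)^t    t·PV
  1       125.00       115.9017       115.9017
  2       125.00       107.4657       214.9313
  3       125.00        99.6436       298.9309
  4       125.00        92.3909       369.5638
  5    50,125.00    34,352.1275   171,760.6373
  Σ                 34,767.5294   172,759.9650
P = 34,767.5294; D_Mac = 4.96900 yrs; D_mod = 4.96900/(1+0.0785) = 4.60733 yrs.
ΔP/P ≈ -D_mod · Δy = -4.60733 × (+0.022) = -0.101361 = -10.1361%.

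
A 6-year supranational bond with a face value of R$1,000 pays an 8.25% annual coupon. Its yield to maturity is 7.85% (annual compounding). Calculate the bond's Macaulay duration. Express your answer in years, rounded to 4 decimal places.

Periodic yield y = 0.0785. Discount each cash flow and weight by its year:
  t   CF        PV=CF/(1+0.0785)^t    t·PV
  1        82.50        76.4951        76.4951
  2        82.50        70.9273       141.8547
  3        82.50        65.7648       197.2944
  4        82.50        60.9780       243.9121
  5        82.50        56.5397       282.6983
  6     1,082.50       687.8710     4,127.2261
  Σ                  1,018.5760     5,069.4807
Price P = Σ PV = 1,018.5760.
Macaulay duration = Σ(t·PV) / P = 5,069.4807 / 1,018.5760 = 4.97703 years.

4.9770 years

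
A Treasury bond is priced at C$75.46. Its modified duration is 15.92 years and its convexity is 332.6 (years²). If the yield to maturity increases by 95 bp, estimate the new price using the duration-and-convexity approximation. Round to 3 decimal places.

Duration effect: -D_mod·Δy = -15.92 × (+0.0095) = -0.151240
Convexity effect: ½·C·(Δy)² = 0.5 × 332.6 × (0.0095)² = +0.015008575
ΔP/P ≈ -0.151240 + 0.015008575 = -0.136231425
New price ≈ 75.46 × (1 - 0.136231425) = 65.1799766695.

C$65.180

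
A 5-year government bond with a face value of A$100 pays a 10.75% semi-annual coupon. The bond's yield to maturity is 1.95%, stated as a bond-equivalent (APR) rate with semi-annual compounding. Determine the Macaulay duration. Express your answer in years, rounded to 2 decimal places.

4.18 years

Periodic yield y = 0.00975. Discount each cash flow and weight by its period:
  t   CF        PV=CF/(1+0.00975)^t    t·PV
  1        5.375         5.3231         5.3231
  2        5.375         5.2717        10.5434
  3        5.375         5.2208        15.6624
  4        5.375         5.1704        20.6815
  5        5.375         5.1205        25.6023
  6        5.375         5.0710        30.4261
  7        5.375         5.0221        35.1544
  8        5.375         4.9736        39.7885
  9        5.375         4.9255        44.3298
  10     105.375        95.6311       956.3106
  Σ                    141.7297     1,183.8222
Price P = Σ PV = 141.7297.
Macaulay duration = Σ(t·PV) / P = 1,183.8222 / 141.7297 = 8.35268 half-year periods.
In years: 8.35268 / 2 = 4.17634 years.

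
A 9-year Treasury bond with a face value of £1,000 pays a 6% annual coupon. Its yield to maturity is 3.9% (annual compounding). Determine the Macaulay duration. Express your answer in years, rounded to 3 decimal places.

7.352 years

Periodic yield y = 0.039. Discount each cash flow and weight by its year:
  t   CF        PV=CF/(1+0.039)^t    t·PV
  1        60.00        57.7478        57.7478
  2        60.00        55.5802       111.1604
  3        60.00        53.4939       160.4818
  4        60.00        51.4860       205.9440
  5        60.00        49.5534       247.7670
  6        60.00        47.6934       286.1602
  7        60.00        45.9031       321.3220
  8        60.00        44.1801       353.4409
  9     1,060.00       751.2179     6,760.9612
  Σ                  1,156.8559     8,504.9854
Price P = Σ PV = 1,156.8559.
Macaulay duration = Σ(t·PV) / P = 8,504.9854 / 1,156.8559 = 7.35181 years.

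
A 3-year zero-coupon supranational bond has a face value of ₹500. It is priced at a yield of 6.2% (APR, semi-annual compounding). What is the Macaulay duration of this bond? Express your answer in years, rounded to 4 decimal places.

A zero-coupon bond has a single cash flow at maturity, so its Macaulay duration equals its maturity: 3 years.
(Equivalently: 6 semi-annual periods ÷ 2 = 3 years.)

3.0000 years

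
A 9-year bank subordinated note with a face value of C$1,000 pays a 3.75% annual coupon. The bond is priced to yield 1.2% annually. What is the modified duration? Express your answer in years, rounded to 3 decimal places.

Periodic yield y = 0.012. First find Macaulay duration:
  t   CF        PV=CF/(1+0.012)^t    t·PV
  1        37.50        37.0553        37.0553
  2        37.50        36.6159        73.2319
  3        37.50        36.1818       108.5453
  4        37.50        35.7527       143.0109
  5        37.50        35.3288       176.6439
  6        37.50        34.9099       209.4592
  7        37.50        34.4959       241.4714
  8        37.50        34.0869       272.6950
  9     1,037.50       931.8875     8,386.9876
  Σ                  1,216.3147     9,649.1006
P = 1,216.3147; Macaulay duration = 9,649.1006 / 1,216.3147 = 7.93306 years.
Modified duration = D_Mac / (1 + y) = 7.93306 / 1.012 = 7.83899 years.

7.839 years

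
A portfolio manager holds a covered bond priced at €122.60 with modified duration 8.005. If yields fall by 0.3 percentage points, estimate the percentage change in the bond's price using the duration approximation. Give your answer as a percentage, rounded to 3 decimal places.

Duration approximation: ΔP/P ≈ -D_mod · Δy = -8.005 × (-0.003) = +0.024015.
As a percentage: +2.4015%.

+2.402%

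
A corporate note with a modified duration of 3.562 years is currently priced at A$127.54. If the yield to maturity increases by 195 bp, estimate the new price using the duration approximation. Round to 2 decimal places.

Duration approximation: ΔP/P ≈ -D_mod · Δy = -3.562 × (+0.0195) = -0.069459.
New price ≈ 127.54 × (1 - 0.069459) = 118.68119914.

A$118.68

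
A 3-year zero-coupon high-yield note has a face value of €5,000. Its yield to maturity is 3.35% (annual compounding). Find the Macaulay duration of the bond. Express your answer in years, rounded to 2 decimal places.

3.00 years

A zero-coupon bond has a single cash flow at maturity, so its Macaulay duration equals its maturity: 3 years.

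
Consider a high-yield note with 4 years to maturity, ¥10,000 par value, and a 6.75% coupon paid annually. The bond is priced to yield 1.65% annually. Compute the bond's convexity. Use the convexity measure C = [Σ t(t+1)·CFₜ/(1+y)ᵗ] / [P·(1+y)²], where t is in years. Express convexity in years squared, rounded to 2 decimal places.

17.23

With y = 0.0165:
  t   CF        PV=CF/(1+0.0165)^t    t·PV        t(t+1)·PV
  1       675.00       664.0433       664.0433       1,328.0866
  2       675.00       653.2644     1,306.5288       3,919.5865
  3       675.00       642.6605     1,927.9816       7,711.9263
  4    10,675.00     9,998.5806    39,994.3224     199,971.6120
  Σ                 11,958.5488    43,892.8761     212,931.2114
P = 11,958.5488.
Convexity = Σ t(t+1)·PV / [P·(1+y)²] = 212,931.2114 / (11,958.5488 × 1.033272) = 17.23241.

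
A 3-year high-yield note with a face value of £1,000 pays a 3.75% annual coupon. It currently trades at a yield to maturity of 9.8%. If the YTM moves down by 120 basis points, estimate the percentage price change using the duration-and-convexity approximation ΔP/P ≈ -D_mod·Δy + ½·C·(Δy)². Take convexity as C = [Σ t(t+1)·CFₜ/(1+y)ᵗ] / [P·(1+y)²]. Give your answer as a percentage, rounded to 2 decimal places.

+3.22%

With y = 0.098:
  t   CF        PV=CF/(1+0.098)^t    t·PV        t(t+1)·PV
  1        37.50        34.1530        34.1530          68.3060
  2        37.50        31.1047        62.2095         186.6284
  3     1,037.50       783.7564     2,351.2691       9,405.0765
  Σ                    849.0141     2,447.6316       9,660.0109
P = 849.0141; D_Mac = 2.88291 yrs; D_mod = 2.62560 yrs; C = 9.43752.
Duration effect: -2.62560 × (-0.012) = +0.031507
Convexity effect: 0.5 × 9.43752 × (-0.012)² = +0.0006795
ΔP/P ≈ +0.031507 + 0.0006795 = +0.032187 = +3.2187%.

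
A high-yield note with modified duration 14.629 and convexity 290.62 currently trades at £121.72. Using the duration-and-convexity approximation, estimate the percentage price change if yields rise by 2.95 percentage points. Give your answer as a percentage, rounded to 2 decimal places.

Duration effect: -D_mod·Δy = -14.629 × (+0.0295) = -0.4315555
Convexity effect: ½·C·(Δy)² = 0.5 × 290.62 × (0.0295)² = +0.1264560275
ΔP/P ≈ -0.4315555 + 0.1264560275 = -0.3050994725
= -30.50994725%.

-30.51%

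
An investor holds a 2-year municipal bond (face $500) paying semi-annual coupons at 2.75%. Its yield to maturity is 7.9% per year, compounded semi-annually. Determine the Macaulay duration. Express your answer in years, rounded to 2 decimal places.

Periodic yield y = 0.0395. Discount each cash flow and weight by its period:
  t   CF        PV=CF/(1+0.0395)^t    t·PV
  1        6.875         6.6138         6.6138
  2        6.875         6.3624        12.7249
  3        6.875         6.1207        18.3620
  4      506.875       434.1131     1,736.4524
  Σ                    453.2100     1,774.1531
Price P = Σ PV = 453.2100.
Macaulay duration = Σ(t·PV) / P = 1,774.1531 / 453.2100 = 3.91464 half-year periods.
In years: 3.91464 / 2 = 1.95732 years.

1.96 years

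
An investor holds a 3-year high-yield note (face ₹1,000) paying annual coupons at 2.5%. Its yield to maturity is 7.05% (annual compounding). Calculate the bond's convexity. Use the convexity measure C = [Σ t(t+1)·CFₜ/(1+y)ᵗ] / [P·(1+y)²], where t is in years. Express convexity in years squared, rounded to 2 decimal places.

10.11

With y = 0.0705:
  t   CF        PV=CF/(1+0.0705)^t    t·PV        t(t+1)·PV
  1        25.00        23.3536        23.3536          46.7071
  2        25.00        21.8156        43.6312         130.8935
  3     1,025.00       835.5335     2,506.6004      10,026.4016
  Σ                    880.7026     2,573.5851      10,204.0022
P = 880.7026.
Convexity = Σ t(t+1)·PV / [P·(1+y)²] = 10,204.0022 / (880.7026 × 1.145970) = 10.11039.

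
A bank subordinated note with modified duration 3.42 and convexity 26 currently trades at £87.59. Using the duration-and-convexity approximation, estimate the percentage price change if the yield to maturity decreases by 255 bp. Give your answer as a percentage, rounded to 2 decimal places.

Duration effect: -D_mod·Δy = -3.42 × (-0.0255) = +0.087210
Convexity effect: ½·C·(Δy)² = 0.5 × 26 × (-0.0255)² = +0.00845325
ΔP/P ≈ +0.087210 + 0.00845325 = +0.09566325
= +9.566325%.

+9.57%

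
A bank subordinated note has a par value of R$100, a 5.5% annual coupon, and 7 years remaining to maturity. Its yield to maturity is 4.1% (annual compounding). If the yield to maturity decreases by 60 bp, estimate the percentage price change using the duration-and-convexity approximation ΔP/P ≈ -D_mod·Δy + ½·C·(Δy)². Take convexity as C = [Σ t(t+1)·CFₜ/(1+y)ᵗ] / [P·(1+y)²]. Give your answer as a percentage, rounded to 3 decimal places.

With y = 0.041:
  t   CF        PV=CF/(1+0.041)^t    t·PV        t(t+1)·PV
  1         5.50         5.2834         5.2834          10.5668
  2         5.50         5.0753        10.1506          30.4518
  3         5.50         4.8754        14.6262          58.5048
  4         5.50         4.6834        18.7335          93.6677
  5         5.50         4.4989        22.4946         134.9678
  6         5.50         4.3217        25.9304         181.5129
  7       105.50        79.6338       557.4365       4,459.4919
  Σ                    108.3719       654.6553       4,969.1637
P = 108.3719; D_Mac = 6.04082 yrs; D_mod = 5.80290 yrs; C = 42.31215.
Duration effect: -5.80290 × (-0.006) = +0.034817
Convexity effect: 0.5 × 42.31215 × (-0.006)² = +0.0007616
ΔP/P ≈ +0.034817 + 0.0007616 = +0.035579 = +3.5579%.

+3.558%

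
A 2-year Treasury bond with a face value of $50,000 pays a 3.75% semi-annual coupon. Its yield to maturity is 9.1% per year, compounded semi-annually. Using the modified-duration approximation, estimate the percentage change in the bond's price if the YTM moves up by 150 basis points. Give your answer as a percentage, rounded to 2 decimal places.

Periodic yield y = 0.0455. Modified duration first:
  t   CF        PV=CF/(1+0.0455)^t    t·PV
  1       937.50       896.7001       896.7001
  2       937.50       857.6759     1,715.3518
  3       937.50       820.3500     2,461.0499
  4    50,937.50    42,632.5664   170,530.2657
  Σ                 45,207.2924   175,603.3676
P = 45,207.2924; D_Mac = 3.88440 half-year periods = 1.94220 yrs; D_mod = 1.94220/(1+0.0455) = 1.85768 yrs.
ΔP/P ≈ -D_mod · Δy = -1.85768 × (+0.015) = -0.027865 = -2.7865%.

-2.79%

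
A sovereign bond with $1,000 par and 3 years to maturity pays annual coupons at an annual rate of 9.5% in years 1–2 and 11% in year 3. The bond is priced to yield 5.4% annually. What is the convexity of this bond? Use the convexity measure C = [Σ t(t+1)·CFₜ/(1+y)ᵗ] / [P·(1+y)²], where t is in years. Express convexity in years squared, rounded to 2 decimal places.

9.67

With y = 0.054:
  t   CF        PV=CF/(1+0.054)^t    t·PV        t(t+1)·PV
  1        95.00        90.1328        90.1328         180.2657
  2        95.00        85.5150       171.0300         513.0901
  3     1,110.00       947.9843     2,843.9529      11,375.8116
  Σ                  1,123.6321     3,105.1158      12,069.1674
P = 1,123.6321.
Convexity = Σ t(t+1)·PV / [P·(1+y)²] = 12,069.1674 / (1,123.6321 × 1.110916) = 9.66879.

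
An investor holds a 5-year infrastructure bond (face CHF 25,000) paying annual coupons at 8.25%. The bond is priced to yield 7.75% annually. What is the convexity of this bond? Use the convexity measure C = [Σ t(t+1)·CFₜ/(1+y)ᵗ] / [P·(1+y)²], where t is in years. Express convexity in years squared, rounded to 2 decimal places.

21.07

With y = 0.0775:
  t   CF        PV=CF/(1+0.0775)^t    t·PV        t(t+1)·PV
  1     2,062.50     1,914.1531     1,914.1531       3,828.3063
  2     2,062.50     1,776.4762     3,552.9524      10,658.8573
  3     2,062.50     1,648.7018     4,946.1055      19,784.4220
  4     2,062.50     1,530.1177     6,120.4708      30,602.3542
  5    27,062.50    18,632.9458    93,164.7288     558,988.3725
  Σ                 25,502.3947   109,698.4107     623,862.3123
P = 25,502.3947.
Convexity = Σ t(t+1)·PV / [P·(1+y)²] = 623,862.3123 / (25,502.3947 × 1.161006) = 21.07042.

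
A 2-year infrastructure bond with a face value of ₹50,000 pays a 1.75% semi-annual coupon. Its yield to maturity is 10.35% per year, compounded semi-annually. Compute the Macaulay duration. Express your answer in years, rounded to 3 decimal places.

Periodic yield y = 0.05175. Discount each cash flow and weight by its period:
  t   CF        PV=CF/(1+0.05175)^t    t·PV
  1       437.50       415.9734       415.9734
  2       437.50       395.5059       791.0119
  3       437.50       376.0456     1,128.1368
  4    50,437.50    41,219.5712   164,878.2847
  Σ                 42,407.0961   167,213.4067
Price P = Σ PV = 42,407.0961.
Macaulay duration = Σ(t·PV) / P = 167,213.4067 / 42,407.0961 = 3.94305 half-year periods.
In years: 3.94305 / 2 = 1.97153 years.

1.972 years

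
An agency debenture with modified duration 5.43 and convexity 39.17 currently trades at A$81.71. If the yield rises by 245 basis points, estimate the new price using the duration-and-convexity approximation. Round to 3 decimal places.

Duration effect: -D_mod·Δy = -5.43 × (+0.0245) = -0.133035
Convexity effect: ½·C·(Δy)² = 0.5 × 39.17 × (0.0245)² = +0.01175589625
ΔP/P ≈ -0.133035 + 0.01175589625 = -0.12127910375
New price ≈ 81.71 × (1 - 0.12127910375) = 71.8002844325875.

A$71.800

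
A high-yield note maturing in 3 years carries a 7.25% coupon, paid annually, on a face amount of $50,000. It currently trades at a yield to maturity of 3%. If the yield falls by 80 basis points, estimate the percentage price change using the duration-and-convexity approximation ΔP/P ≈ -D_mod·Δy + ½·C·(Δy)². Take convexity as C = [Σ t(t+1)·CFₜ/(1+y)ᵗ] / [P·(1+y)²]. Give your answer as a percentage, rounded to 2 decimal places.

With y = 0.03:
  t   CF        PV=CF/(1+0.03)^t    t·PV        t(t+1)·PV
  1     3,625.00     3,519.4175     3,519.4175       7,038.8350
  2     3,625.00     3,416.9102     6,833.8203      20,501.4610
  3    53,625.00    49,074.4715   147,223.4144     588,893.6578
  Σ                 56,010.7991   157,576.6523     616,433.9538
P = 56,010.7991; D_Mac = 2.81333 yrs; D_mod = 2.73138 yrs; C = 10.37386.
Duration effect: -2.73138 × (-0.008) = +0.021851
Convexity effect: 0.5 × 10.37386 × (-0.008)² = +0.0003320
ΔP/P ≈ +0.021851 + 0.0003320 = +0.022183 = +2.2183%.

+2.22%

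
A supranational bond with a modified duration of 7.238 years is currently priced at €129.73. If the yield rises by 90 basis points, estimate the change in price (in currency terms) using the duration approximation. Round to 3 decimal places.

-€8.451

Duration approximation: ΔP/P ≈ -D_mod · Δy = -7.238 × (+0.009) = -0.065142.
ΔP ≈ 129.73 × (-0.065142) = -8.45087166.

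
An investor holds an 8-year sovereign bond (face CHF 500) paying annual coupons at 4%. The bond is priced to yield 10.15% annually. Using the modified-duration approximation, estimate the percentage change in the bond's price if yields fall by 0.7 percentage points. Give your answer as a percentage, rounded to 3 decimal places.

Periodic yield y = 0.1015. Modified duration first:
  t   CF        PV=CF/(1+0.1015)^t    t·PV
  1        20.00        18.1571        18.1571
  2        20.00        16.4839        32.9679
  3        20.00        14.9650        44.8950
  4        20.00        13.5860        54.3440
  5        20.00        12.3341        61.6705
  6        20.00        11.1975        67.1853
  7        20.00        10.1657        71.1601
  8       520.00       239.9536     1,919.6291
  Σ                    336.8430     2,270.0089
P = 336.8430; D_Mac = 6.73907 yrs; D_mod = 6.73907/(1+0.1015) = 6.11809 yrs.
ΔP/P ≈ -D_mod · Δy = -6.11809 × (-0.007) = +0.042827 = +4.2827%.

+4.283%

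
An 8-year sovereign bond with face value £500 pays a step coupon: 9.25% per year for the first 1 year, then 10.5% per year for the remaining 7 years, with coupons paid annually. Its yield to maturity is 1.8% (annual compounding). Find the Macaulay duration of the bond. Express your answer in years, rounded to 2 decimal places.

6.34 years

Periodic yield y = 0.018. Discount each cash flow and weight by its year:
  t   CF        PV=CF/(1+0.018)^t    t·PV
  1        46.25        45.4322        45.4322
  2        52.50        50.6598       101.3197
  3        52.50        49.7641       149.2922
  4        52.50        48.8842       195.5367
  5        52.50        48.0198       240.0990
  6        52.50        47.1707       283.0244
  7        52.50        46.3367       324.3567
  8       552.50       479.0160     3,832.1283
  Σ                    815.2836     5,171.1893
Price P = Σ PV = 815.2836.
Macaulay duration = Σ(t·PV) / P = 5,171.1893 / 815.2836 = 6.34281 years.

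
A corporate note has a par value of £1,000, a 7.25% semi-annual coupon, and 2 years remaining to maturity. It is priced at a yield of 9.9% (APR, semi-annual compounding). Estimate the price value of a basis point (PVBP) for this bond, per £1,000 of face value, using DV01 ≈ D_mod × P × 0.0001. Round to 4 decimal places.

£0.1720

Periodic yield y = 0.0495.
  t   CF        PV=CF/(1+0.0495)^t    t·PV
  1        36.25        34.5403        34.5403
  2        36.25        32.9112        65.8223
  3        36.25        31.3589        94.0767
  4     1,036.25       854.1512     3,416.6049
  Σ                    952.9615     3,611.0442
P = 952.9615; D_Mac = 3.78929 half-year periods = 1.89464 yrs; D_mod = 1.80528 yrs.
DV01 ≈ 1.80528 × 952.9615 × 0.0001 = 0.172036.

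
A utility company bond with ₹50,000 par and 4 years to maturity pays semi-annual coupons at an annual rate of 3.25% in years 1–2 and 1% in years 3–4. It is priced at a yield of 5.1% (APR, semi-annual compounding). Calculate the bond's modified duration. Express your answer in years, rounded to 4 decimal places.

Periodic yield y = 0.0255. First find Macaulay duration:
  t   CF        PV=CF/(1+0.0255)^t    t·PV
  1       812.50       792.2964       792.2964
  2       812.50       772.5953     1,545.1905
  3       812.50       753.3840     2,260.1519
  4       812.50       734.6504     2,938.6015
  5       250.00       220.4254     1,102.1271
  6       250.00       214.9443     1,289.6661
  7       250.00       209.5996     1,467.1969
  8    50,250.00    41,081.9215   328,655.3720
  Σ                 44,779.8169   340,050.6025
P = 44,779.8169; Macaulay duration = 340,050.6025 / 44,779.8169 = 7.59384 half-year periods = 3.79692 years.
Modified duration = D_Mac / (1 + y) = 3.79692 / 1.0255 = 3.70250 years.

3.7025 years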